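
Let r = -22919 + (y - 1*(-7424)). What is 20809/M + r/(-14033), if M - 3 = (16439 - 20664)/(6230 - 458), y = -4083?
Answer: 129673352514/14131231 ≈ 9176.4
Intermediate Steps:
M = 1007/444 (M = 3 + (16439 - 20664)/(6230 - 458) = 3 - 4225/5772 = 3 - 4225*1/5772 = 3 - 325/444 = 1007/444 ≈ 2.2680)
r = -19578 (r = -22919 + (-4083 - 1*(-7424)) = -22919 + (-4083 + 7424) = -22919 + 3341 = -19578)
20809/M + r/(-14033) = 20809/(1007/444) - 19578/(-14033) = 20809*(444/1007) - 19578*(-1/14033) = 9239196/1007 + 19578/14033 = 129673352514/14131231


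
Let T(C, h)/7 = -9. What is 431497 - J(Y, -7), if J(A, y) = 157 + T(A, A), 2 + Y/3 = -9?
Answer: 431403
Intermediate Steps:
Y = -33 (Y = -6 + 3*(-9) = -6 - 27 = -33)
T(C, h) = -63 (T(C, h) = 7*(-9) = -63)
J(A, y) = 94 (J(A, y) = 157 - 63 = 94)
431497 - J(Y, -7) = 431497 - 1*94 = 431497 - 94 = 431403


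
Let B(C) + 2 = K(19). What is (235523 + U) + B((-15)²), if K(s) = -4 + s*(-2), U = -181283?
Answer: 54196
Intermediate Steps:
K(s) = -4 - 2*s
B(C) = -44 (B(C) = -2 + (-4 - 2*19) = -2 + (-4 - 38) = -2 - 42 = -44)
(235523 + U) + B((-15)²) = (235523 - 181283) - 44 = 54240 - 44 = 54196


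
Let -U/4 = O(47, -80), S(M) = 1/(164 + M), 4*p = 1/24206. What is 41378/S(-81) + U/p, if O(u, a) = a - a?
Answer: 3434374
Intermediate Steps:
O(u, a) = 0
p = 1/96824 (p = (1/4)/24206 = (1/4)*(1/24206) = 1/96824 ≈ 1.0328e-5)
U = 0 (U = -4*0 = 0)
41378/S(-81) + U/p = 41378/(1/(164 - 81)) + 0/(1/96824) = 41378/(1/83) + 0*96824 = 41378/(1/83) + 0 = 41378*83 + 0 = 3434374 + 0 = 3434374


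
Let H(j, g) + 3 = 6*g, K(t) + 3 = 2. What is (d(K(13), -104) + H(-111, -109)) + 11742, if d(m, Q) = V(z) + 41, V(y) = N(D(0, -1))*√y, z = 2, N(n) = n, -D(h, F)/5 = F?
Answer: 11126 + 5*√2 ≈ 11133.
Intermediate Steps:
D(h, F) = -5*F
K(t) = -1 (K(t) = -3 + 2 = -1)
V(y) = 5*√y (V(y) = (-5*(-1))*√y = 5*√y)
H(j, g) = -3 + 6*g
d(m, Q) = 41 + 5*√2 (d(m, Q) = 5*√2 + 41 = 41 + 5*√2)
(d(K(13), -104) + H(-111, -109)) + 11742 = ((41 + 5*√2) + (-3 + 6*(-109))) + 11742 = ((41 + 5*√2) + (-3 - 654)) + 11742 = ((41 + 5*√2) - 657) + 11742 = (-616 + 5*√2) + 11742 = 11126 + 5*√2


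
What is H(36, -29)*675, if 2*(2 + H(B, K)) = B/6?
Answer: 675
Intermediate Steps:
H(B, K) = -2 + B/12 (H(B, K) = -2 + (B/6)/2 = -2 + B/12)
H(36, -29)*675 = (-2 + (1/12)*36)*675 = (-2 + 3)*675 = 1*675 = 675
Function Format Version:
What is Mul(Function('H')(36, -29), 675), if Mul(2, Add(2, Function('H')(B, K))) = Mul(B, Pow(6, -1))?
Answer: 675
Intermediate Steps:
Function('H')(B, K) = Add(-2, Mul(Rational(1, 12), B)) (Function('H')(B, K) = Add(-2, Mul(Rational(1, 2), Mul(B, Pow(6, -1)))) = Add(-2, Mul(Rational(1, 2), Mul(B, Rational(1, 6)))) = Add(-2, Mul(Rational(1, 2), Mul(Rational(1, 6), B))) = Add(-2, Mul(Rational(1, 12), B)))
Mul(Function('H')(36, -29), 675) = Mul(Add(-2, Mul(Rational(1, 12), 36)), 675) = Mul(Add(-2, 3), 675) = Mul(1, 675) = 675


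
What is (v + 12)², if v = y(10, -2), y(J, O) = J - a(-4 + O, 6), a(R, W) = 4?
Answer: 324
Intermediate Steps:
y(J, O) = -4 + J (y(J, O) = J - 1*4 = J - 4 = -4 + J)
v = 6 (v = -4 + 10 = 6)
(v + 12)² = (6 + 12)² = 18² = 324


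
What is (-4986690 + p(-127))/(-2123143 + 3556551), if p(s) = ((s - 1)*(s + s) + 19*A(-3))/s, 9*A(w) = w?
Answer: -1900026407/546128448 ≈ -3.4791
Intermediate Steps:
A(w) = w/9
p(s) = (-19/3 + 2*s*(-1 + s))/s (p(s) = ((s - 1)*(s + s) + 19*((⅑)*(-3)))/s = ((-1 + s)*(2*s) + 19*(-⅓))/s = (2*s*(-1 + s) - 19/3)/s = (-19/3 + 2*s*(-1 + s))/s)
(-4986690 + p(-127))/(-2123143 + 3556551) = (-4986690 + (-2 + 2*(-127) - 19/3/(-127)))/(-2123143 + 3556551) = (-4986690 + (-2 - 254 - 19/3*(-1/127)))/1433408 = (-4986690 + (-2 - 254 + 19/381))*(1/1433408) = (-4986690 - 97517/381)*(1/1433408) = -1900026407/381*1/1433408 = -1900026407/546128448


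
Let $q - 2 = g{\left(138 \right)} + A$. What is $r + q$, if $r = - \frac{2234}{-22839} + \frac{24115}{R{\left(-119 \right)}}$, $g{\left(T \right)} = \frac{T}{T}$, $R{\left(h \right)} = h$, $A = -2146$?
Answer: $- \frac{910689986}{388263} \approx -2345.6$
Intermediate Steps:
$g{\left(T \right)} = 1$
$r = - \frac{78642377}{388263}$ ($r = - \frac{2234}{-22839} + \frac{24115}{-119} = \left(-2234\right) \left(- \frac{1}{22839}\right) + 24115 \left(- \frac{1}{119}\right) = \frac{2234}{22839} - \frac{3445}{17} = - \frac{78642377}{388263} \approx -202.55$)
$q = -2143$ ($q = 2 + \left(1 - 2146\right) = 2 - 2145 = -2143$)
$r + q = - \frac{78642377}{388263} - 2143 = - \frac{910689986}{388263}$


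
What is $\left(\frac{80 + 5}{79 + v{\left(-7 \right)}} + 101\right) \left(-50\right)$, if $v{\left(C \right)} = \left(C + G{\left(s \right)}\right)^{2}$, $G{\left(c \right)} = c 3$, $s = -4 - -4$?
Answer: $- \frac{325325}{64} \approx -5083.2$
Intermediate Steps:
$s = 0$ ($s = -4 + 4 = 0$)
$G{\left(c \right)} = 3 c$
$v{\left(C \right)} = C^{2}$ ($v{\left(C \right)} = \left(C + 3 \cdot 0\right)^{2} = \left(C + 0\right)^{2} = C^{2}$)
$\left(\frac{80 + 5}{79 + v{\left(-7 \right)}} + 101\right) \left(-50\right) = \left(\frac{80 + 5}{79 + \left(-7\right)^{2}} + 101\right) \left(-50\right) = \left(\frac{85}{79 + 49} + 101\right) \left(-50\right) = \left(\frac{85}{128} + 101\right) \left(-50\right) = \frac{13013}{128} \left(-50\right) = - \frac{325325}{64}$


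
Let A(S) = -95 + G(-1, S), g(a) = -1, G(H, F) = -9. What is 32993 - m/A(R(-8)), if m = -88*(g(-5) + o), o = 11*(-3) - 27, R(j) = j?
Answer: 429580/13 ≈ 33045.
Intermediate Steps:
o = -60 (o = -33 - 27 = -60)
m = 5368 (m = -88*(-1 - 60) = -88*(-61) = 5368)
A(S) = -104 (A(S) = -95 - 9 = -104)
32993 - m/A(R(-8)) = 32993 - 5368/(-104) = 32993 - 5368*(-1)/104 = 32993 - 1*(-671/13) = 32993 + 671/13 = 429580/13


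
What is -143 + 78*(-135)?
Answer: -10673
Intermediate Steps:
-143 + 78*(-135) = -143 - 10530 = -10673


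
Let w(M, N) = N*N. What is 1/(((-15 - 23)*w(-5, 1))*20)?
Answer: -1/760 ≈ -0.0013158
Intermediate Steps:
w(M, N) = N**2
1/(((-15 - 23)*w(-5, 1))*20) = 1/(((-15 - 23)*1**2)*20) = 1/(-38*1*20) = 1/(-38*20) = 1/(-760) = -1/760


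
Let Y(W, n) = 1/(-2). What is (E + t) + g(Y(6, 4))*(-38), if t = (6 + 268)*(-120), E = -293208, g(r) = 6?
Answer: -326316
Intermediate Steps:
Y(W, n) = -1/2
t = -32880 (t = 274*(-120) = -32880)
(E + t) + g(Y(6, 4))*(-38) = (-293208 - 32880) + 6*(-38) = -326088 - 228 = -326316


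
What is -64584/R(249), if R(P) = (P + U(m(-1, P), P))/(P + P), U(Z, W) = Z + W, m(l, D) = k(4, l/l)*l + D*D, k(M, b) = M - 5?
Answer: -8040708/15625 ≈ -514.61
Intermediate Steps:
k(M, b) = -5 + M
m(l, D) = D² - l (m(l, D) = (-5 + 4)*l + D*D = -l + D² = D² - l)
U(Z, W) = W + Z
R(P) = (1 + P² + 2*P)/(2*P) (R(P) = (P + (P + (P² - 1*(-1))))/(P + P) = (P + (P + (P² + 1)))/((2*P)) = (P + (P + (1 + P²)))*(1/(2*P)) = (P + (1 + P + P²))*(1/(2*P)) = (1 + P² + 2*P)*(1/(2*P)) = (1 + P² + 2*P)/(2*P))
-64584/R(249) = -64584/(1 + (½)*249 + (½)/249) = -64584/(1 + 249/2 + (½)*(1/249)) = -64584/(1 + 249/2 + 1/498) = -64584/31250/249 = -64584*249/31250 = -8040708/15625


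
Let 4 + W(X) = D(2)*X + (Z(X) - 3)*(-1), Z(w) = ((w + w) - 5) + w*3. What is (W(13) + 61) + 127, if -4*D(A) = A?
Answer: 241/2 ≈ 120.50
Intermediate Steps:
D(A) = -A/4
Z(w) = -5 + 5*w (Z(w) = (2*w - 5) + 3*w = (-5 + 2*w) + 3*w = -5 + 5*w)
W(X) = 4 - 11*X/2 (W(X) = -4 + ((-¼*2)*X + ((-5 + 5*X) - 3)*(-1)) = -4 + (-X/2 + (-8 + 5*X)*(-1)) = -4 + (-X/2 + (8 - 5*X)) = -4 + (8 - 11*X/2) = 4 - 11*X/2)
(W(13) + 61) + 127 = ((4 - 11/2*13) + 61) + 127 = ((4 - 143/2) + 61) + 127 = (-135/2 + 61) + 127 = -13/2 + 127 = 241/2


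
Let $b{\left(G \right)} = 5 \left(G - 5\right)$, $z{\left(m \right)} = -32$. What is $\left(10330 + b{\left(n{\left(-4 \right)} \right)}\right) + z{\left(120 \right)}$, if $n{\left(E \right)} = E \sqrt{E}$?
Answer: $10273 - 40 i \approx 10273.0 - 40.0 i$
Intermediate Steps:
$n{\left(E \right)} = E^{\frac{3}{2}}$
$b{\left(G \right)} = -25 + 5 G$ ($b{\left(G \right)} = 5 \left(-5 + G\right) = -25 + 5 G$)
$\left(10330 + b{\left(n{\left(-4 \right)} \right)}\right) + z{\left(120 \right)} = \left(10330 - \left(25 - 5 \left(-4\right)^{\frac{3}{2}}\right)\right) - 32 = \left(10330 - \left(25 - 5 \left(- 8 i\right)\right)\right) - 32 = \left(10330 - \left(25 + 40 i\right)\right) - 32 = \left(10305 - 40 i\right) - 32 = 10273 - 40 i$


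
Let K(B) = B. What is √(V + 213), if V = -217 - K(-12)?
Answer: 2*√2 ≈ 2.8284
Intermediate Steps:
V = -205 (V = -217 - 1*(-12) = -217 + 12 = -205)
√(V + 213) = √(-205 + 213) = √8 = 2*√2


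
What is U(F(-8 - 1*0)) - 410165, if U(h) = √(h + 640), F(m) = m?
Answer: -410165 + 2*√158 ≈ -4.1014e+5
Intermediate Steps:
U(h) = √(640 + h)
U(F(-8 - 1*0)) - 410165 = √(640 + (-8 - 1*0)) - 410165 = √(640 + (-8 + 0)) - 410165 = √(640 - 8) - 410165 = √632 - 410165 = 2*√158 - 410165 = -410165 + 2*√158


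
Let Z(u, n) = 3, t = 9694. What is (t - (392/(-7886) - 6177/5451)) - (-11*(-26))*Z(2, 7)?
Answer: 63313387085/7164431 ≈ 8837.2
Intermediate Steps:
(t - (392/(-7886) - 6177/5451)) - (-11*(-26))*Z(2, 7) = (9694 - (392/(-7886) - 6177/5451)) - (-11*(-26))*3 = (9694 - (392*(-1/7886) - 6177*1/5451)) - 286*3 = (9694 - (-196/3943 - 2059/1817)) - 1*858 = (9694 - 1*(-8474769/7164431)) - 858 = (9694 + 8474769/7164431) - 858 = 69460468883/7164431 - 858 = 63313387085/7164431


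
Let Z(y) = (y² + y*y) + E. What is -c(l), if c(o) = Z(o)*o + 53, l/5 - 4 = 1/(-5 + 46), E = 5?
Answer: -1133618188/68921 ≈ -16448.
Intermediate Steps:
Z(y) = 5 + 2*y² (Z(y) = (y² + y*y) + 5 = (y² + y²) + 5 = 2*y² + 5 = 5 + 2*y²)
l = 825/41 (l = 20 + 5/(-5 + 46) = 20 + 5/41 = 825/41 ≈ 20.122)
c(o) = 53 + o*(5 + 2*o²) (c(o) = (5 + 2*o²)*o + 53 = o*(5 + 2*o²) + 53 = 53 + o*(5 + 2*o²))
-c(l) = -(53 + 825*(5 + 2*(825/41)²)/41) = -(53 + 825*(5 + 2*(680625/1681))/41) = -(53 + 825*(5 + 1361250/1681)/41) = -(53 + (825/41)*(1369655/1681)) = -(53 + 1129965375/68921) = -1*1133618188/68921 = -1133618188/68921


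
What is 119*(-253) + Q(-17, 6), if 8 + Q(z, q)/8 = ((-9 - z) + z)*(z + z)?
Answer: -27723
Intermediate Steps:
Q(z, q) = -64 - 144*z (Q(z, q) = -64 + 8*(((-9 - z) + z)*(z + z)) = -64 + 8*(-18*z) = -64 - 144*z)
119*(-253) + Q(-17, 6) = 119*(-253) + (-64 - 144*(-17)) = -30107 + (-64 + 2448) = -30107 + 2384 = -27723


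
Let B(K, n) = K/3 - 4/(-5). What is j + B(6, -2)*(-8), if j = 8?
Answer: -72/5 ≈ -14.400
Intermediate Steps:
B(K, n) = ⅘ + K/3 (B(K, n) = K*(⅓) - 4*(-⅕) = K/3 + ⅘ = ⅘ + K/3)
j + B(6, -2)*(-8) = 8 + (⅘ + (⅓)*6)*(-8) = 8 + (⅘ + 2)*(-8) = 8 + (14/5)*(-8) = 8 - 112/5 = -72/5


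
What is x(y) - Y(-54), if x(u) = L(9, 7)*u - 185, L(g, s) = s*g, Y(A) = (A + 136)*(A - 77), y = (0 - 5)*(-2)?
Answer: 11187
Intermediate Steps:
y = 10 (y = -5*(-2) = 10)
Y(A) = (-77 + A)*(136 + A) (Y(A) = (136 + A)*(-77 + A) = (-77 + A)*(136 + A))
L(g, s) = g*s
x(u) = -185 + 63*u (x(u) = (9*7)*u - 185 = 63*u - 185 = -185 + 63*u)
x(y) - Y(-54) = (-185 + 63*10) - (-10472 + (-54)² + 59*(-54)) = (-185 + 630) - (-10472 + 2916 - 3186) = 445 - 1*(-10742) = 445 + 10742 = 11187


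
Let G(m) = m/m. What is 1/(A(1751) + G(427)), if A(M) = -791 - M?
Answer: -1/2541 ≈ -0.00039355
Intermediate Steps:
G(m) = 1
1/(A(1751) + G(427)) = 1/((-791 - 1*1751) + 1) = 1/((-791 - 1751) + 1) = 1/(-2542 + 1) = 1/(-2541) = -1/2541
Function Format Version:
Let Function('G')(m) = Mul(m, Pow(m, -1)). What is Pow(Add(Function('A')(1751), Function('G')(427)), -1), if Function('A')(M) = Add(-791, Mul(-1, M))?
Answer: Rational(-1, 2541) ≈ -0.00039355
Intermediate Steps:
Function('G')(m) = 1
Pow(Add(Function('A')(1751), Function('G')(427)), -1) = Pow(Add(Add(-791, Mul(-1, 1751)), 1), -1) = Pow(Add(Add(-791, -1751), 1), -1) = Pow(Add(-2542, 1), -1) = Pow(-2541, -1) = Rational(-1, 2541)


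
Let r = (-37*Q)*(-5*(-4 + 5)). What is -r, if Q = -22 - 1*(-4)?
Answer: 3330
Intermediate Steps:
Q = -18 (Q = -22 + 4 = -18)
r = -3330 (r = (-37*(-18))*(-5*(-4 + 5)) = 666*(-5*1) = 666*(-5) = -3330)
-r = -1*(-3330) = 3330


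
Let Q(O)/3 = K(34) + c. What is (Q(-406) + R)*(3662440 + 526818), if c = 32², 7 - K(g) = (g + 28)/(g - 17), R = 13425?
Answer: 1175589579960/17 ≈ 6.9152e+10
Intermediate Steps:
K(g) = 7 - (28 + g)/(-17 + g) (K(g) = 7 - (g + 28)/(g - 17) = 7 - (28 + g)/(-17 + g))
c = 1024
Q(O) = 52395/17 (Q(O) = 3*(3*(-49 + 2*34)/(-17 + 34) + 1024) = 3*(3*(-49 + 68)/17 + 1024) = 3*(3*(1/17)*19 + 1024) = 3*(57/17 + 1024) = 3*(17465/17) = 52395/17)
(Q(-406) + R)*(3662440 + 526818) = (52395/17 + 13425)*(3662440 + 526818) = (280620/17)*4189258 = 1175589579960/17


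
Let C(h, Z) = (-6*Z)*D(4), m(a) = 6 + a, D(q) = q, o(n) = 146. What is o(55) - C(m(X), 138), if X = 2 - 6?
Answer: 3458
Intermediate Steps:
X = -4
C(h, Z) = -24*Z (C(h, Z) = -6*Z*4 = -24*Z)
o(55) - C(m(X), 138) = 146 - (-24)*138 = 146 - 1*(-3312) = 146 + 3312 = 3458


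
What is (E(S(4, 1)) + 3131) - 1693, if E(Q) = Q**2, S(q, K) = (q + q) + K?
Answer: 1519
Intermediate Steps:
S(q, K) = K + 2*q (S(q, K) = 2*q + K = K + 2*q)
(E(S(4, 1)) + 3131) - 1693 = ((1 + 2*4)**2 + 3131) - 1693 = ((1 + 8)**2 + 3131) - 1693 = (9**2 + 3131) - 1693 = (81 + 3131) - 1693 = 3212 - 1693 = 1519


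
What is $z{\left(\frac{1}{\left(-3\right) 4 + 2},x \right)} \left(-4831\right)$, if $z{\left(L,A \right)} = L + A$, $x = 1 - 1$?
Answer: $\frac{4831}{10} \approx 483.1$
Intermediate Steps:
$x = 0$
$z{\left(L,A \right)} = A + L$
$z{\left(\frac{1}{\left(-3\right) 4 + 2},x \right)} \left(-4831\right) = \left(0 + \frac{1}{\left(-3\right) 4 + 2}\right) \left(-4831\right) = \left(0 + \frac{1}{-12 + 2}\right) \left(-4831\right) = \left(0 + \frac{1}{-10}\right) \left(-4831\right) = \left(0 - \frac{1}{10}\right) \left(-4831\right) = \left(- \frac{1}{10}\right) \left(-4831\right) = \frac{4831}{10}$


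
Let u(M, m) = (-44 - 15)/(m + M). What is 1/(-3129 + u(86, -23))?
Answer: -63/197186 ≈ -0.00031950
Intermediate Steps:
u(M, m) = -59/(M + m)
1/(-3129 + u(86, -23)) = 1/(-3129 - 59/(86 - 23)) = 1/(-3129 - 59/63) = 1/(-197186/63) = -63/197186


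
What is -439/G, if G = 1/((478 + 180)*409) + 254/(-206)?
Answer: 12168889474/34178391 ≈ 356.04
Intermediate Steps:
G = -34178391/27719566 (G = (1/409)/658 + 254*(-1/206) = (1/658)*(1/409) - 127/103 = 1/269122 - 127/103 = -34178391/27719566 ≈ -1.2330)
-439/G = -439/(-34178391/27719566) = -439*(-27719566/34178391) = 12168889474/34178391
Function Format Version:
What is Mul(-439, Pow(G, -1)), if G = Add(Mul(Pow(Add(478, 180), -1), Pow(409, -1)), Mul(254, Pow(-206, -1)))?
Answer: Rational(12168889474, 34178391) ≈ 356.04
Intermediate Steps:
G = Rational(-34178391, 27719566) (G = Add(Mul(Pow(658, -1), Rational(1, 409)), Mul(254, Rational(-1, 206))) = Add(Mul(Rational(1, 658), Rational(1, 409)), Rational(-127, 103)) = Add(Rational(1, 269122), Rational(-127, 103)) = Rational(-34178391, 27719566) ≈ -1.2330)
Mul(-439, Pow(G, -1)) = Mul(-439, Pow(Rational(-34178391, 27719566), -1)) = Mul(-439, Rational(-27719566, 34178391)) = Rational(12168889474, 34178391)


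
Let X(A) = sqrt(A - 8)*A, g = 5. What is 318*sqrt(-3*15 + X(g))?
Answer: 318*sqrt(-45 + 5*I*sqrt(3)) ≈ 204.33 + 2143.0*I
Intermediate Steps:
X(A) = A*sqrt(-8 + A) (X(A) = sqrt(-8 + A)*A = A*sqrt(-8 + A))
318*sqrt(-3*15 + X(g)) = 318*sqrt(-3*15 + 5*sqrt(-8 + 5)) = 318*sqrt(-45 + 5*sqrt(-3)) = 318*sqrt(-45 + 5*(I*sqrt(3))) = 318*sqrt(-45 + 5*I*sqrt(3))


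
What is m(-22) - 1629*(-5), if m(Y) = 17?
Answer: 8162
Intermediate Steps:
m(-22) - 1629*(-5) = 17 - 1629*(-5) = 17 - 181*(-45) = 17 + 8145 = 8162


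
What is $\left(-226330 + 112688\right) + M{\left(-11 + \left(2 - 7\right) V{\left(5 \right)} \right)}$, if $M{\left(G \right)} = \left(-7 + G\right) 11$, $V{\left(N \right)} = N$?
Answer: $-114115$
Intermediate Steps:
$M{\left(G \right)} = -77 + 11 G$
$\left(-226330 + 112688\right) + M{\left(-11 + \left(2 - 7\right) V{\left(5 \right)} \right)} = \left(-226330 + 112688\right) + \left(-77 + 11 \left(-11 + \left(2 - 7\right) 5\right)\right) = -113642 + \left(-77 + 11 \left(-11 + \left(2 - 7\right) 5\right)\right) = -113642 + \left(-77 + 11 \left(-11 - 25\right)\right) = -113642 + \left(-77 + 11 \left(-36\right)\right) = -113642 - 473 = -114115$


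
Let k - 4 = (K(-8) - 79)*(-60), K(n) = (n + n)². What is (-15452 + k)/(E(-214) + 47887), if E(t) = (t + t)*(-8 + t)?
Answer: -26068/142903 ≈ -0.18242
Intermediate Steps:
K(n) = 4*n² (K(n) = (2*n)² = 4*n²)
k = -10616 (k = 4 + (4*(-8)² - 79)*(-60) = 4 + (4*64 - 79)*(-60) = 4 + (256 - 79)*(-60) = 4 + 177*(-60) = 4 - 10620 = -10616)
E(t) = 2*t*(-8 + t) (E(t) = (2*t)*(-8 + t) = 2*t*(-8 + t))
(-15452 + k)/(E(-214) + 47887) = (-15452 - 10616)/(2*(-214)*(-8 - 214) + 47887) = -26068/(2*(-214)*(-222) + 47887) = -26068/(95016 + 47887) = -26068/142903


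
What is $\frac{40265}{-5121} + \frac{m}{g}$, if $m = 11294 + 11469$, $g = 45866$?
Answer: $- \frac{101777951}{13816458} \approx -7.3664$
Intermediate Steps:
$m = 22763$
$\frac{40265}{-5121} + \frac{m}{g} = \frac{40265}{-5121} + \frac{22763}{45866} = 40265 \left(- \frac{1}{5121}\right) + 22763 \cdot \frac{1}{45866} = - \frac{40265}{5121} + \frac{1339}{2698} = - \frac{101777951}{13816458}$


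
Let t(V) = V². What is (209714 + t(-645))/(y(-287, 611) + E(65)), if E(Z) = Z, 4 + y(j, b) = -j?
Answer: 625739/348 ≈ 1798.1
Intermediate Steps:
y(j, b) = -4 - j
(209714 + t(-645))/(y(-287, 611) + E(65)) = (209714 + (-645)²)/((-4 - 1*(-287)) + 65) = (209714 + 416025)/((-4 + 287) + 65) = 625739/(283 + 65) = 625739/348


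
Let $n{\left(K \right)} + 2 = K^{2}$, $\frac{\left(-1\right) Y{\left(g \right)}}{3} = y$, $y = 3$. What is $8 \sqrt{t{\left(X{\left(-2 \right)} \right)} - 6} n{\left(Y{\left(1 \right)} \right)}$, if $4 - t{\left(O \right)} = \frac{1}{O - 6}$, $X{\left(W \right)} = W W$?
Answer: $316 i \sqrt{6} \approx 774.04 i$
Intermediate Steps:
$X{\left(W \right)} = W^{2}$
$t{\left(O \right)} = 4 - \frac{1}{-6 + O}$ ($t{\left(O \right)} = 4 - \frac{1}{O - 6} = 4 - \frac{1}{-6 + O}$)
$Y{\left(g \right)} = -9$ ($Y{\left(g \right)} = \left(-3\right) 3 = -9$)
$n{\left(K \right)} = -2 + K^{2}$
$8 \sqrt{t{\left(X{\left(-2 \right)} \right)} - 6} n{\left(Y{\left(1 \right)} \right)} = 8 \sqrt{\frac{-25 + 4 \left(-2\right)^{2}}{-6 + \left(-2\right)^{2}} - 6} \left(-2 + \left(-9\right)^{2}\right) = 8 \sqrt{\frac{-25 + 4 \cdot 4}{-6 + 4} - 6} \left(-2 + 81\right) = 8 \sqrt{\frac{-25 + 16}{-2} - 6} \cdot 79 = 8 \sqrt{\left(- \frac{1}{2}\right) \left(-9\right) - 6} \cdot 79 = 8 \sqrt{\frac{9}{2} - 6} \cdot 79 = 8 \sqrt{- \frac{3}{2}} \cdot 79 = 8 \frac{i \sqrt{6}}{2} \cdot 79 = 4 i \sqrt{6} \cdot 79 = 316 i \sqrt{6}$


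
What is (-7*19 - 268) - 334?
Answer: -735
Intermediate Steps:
(-7*19 - 268) - 334 = (-133 - 268) - 334 = -401 - 334 = -735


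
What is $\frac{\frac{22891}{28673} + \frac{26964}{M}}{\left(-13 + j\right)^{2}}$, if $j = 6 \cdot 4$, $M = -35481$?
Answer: $\frac{13018933}{41032984091} \approx 0.00031728$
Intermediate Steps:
$j = 24$
$\frac{\frac{22891}{28673} + \frac{26964}{M}}{\left(-13 + j\right)^{2}} = \frac{\frac{22891}{28673} + \frac{26964}{-35481}}{\left(-13 + 24\right)^{2}} = \frac{22891 \cdot \frac{1}{28673} + 26964 \left(- \frac{1}{35481}\right)}{11^{2}} = \frac{\frac{22891}{28673} - \frac{8988}{11827}}{121} = \frac{13018933}{339115571} \cdot \frac{1}{121} = \frac{13018933}{41032984091}$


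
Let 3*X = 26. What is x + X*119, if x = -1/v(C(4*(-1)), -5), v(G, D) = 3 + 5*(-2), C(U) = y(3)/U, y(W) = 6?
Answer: 21661/21 ≈ 1031.5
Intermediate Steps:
X = 26/3 (X = (1/3)*26 = 26/3 ≈ 8.6667)
C(U) = 6/U
v(G, D) = -7 (v(G, D) = 3 - 10 = -7)
x = 1/7 (x = -1/(-7) = -1*(-1/7) = 1/7 ≈ 0.14286)
x + X*119 = 1/7 + (26/3)*119 = 1/7 + 3094/3 = 21661/21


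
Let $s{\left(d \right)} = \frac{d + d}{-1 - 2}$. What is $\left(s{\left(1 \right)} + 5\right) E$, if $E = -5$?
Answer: $- \frac{65}{3} \approx -21.667$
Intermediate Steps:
$s{\left(d \right)} = - \frac{2 d}{3}$ ($s{\left(d \right)} = \frac{2 d}{-3} = 2 d \left(- \frac{1}{3}\right) = - \frac{2 d}{3}$)
$\left(s{\left(1 \right)} + 5\right) E = \left(\left(- \frac{2}{3}\right) 1 + 5\right) \left(-5\right) = \left(- \frac{2}{3} + 5\right) \left(-5\right) = \frac{13}{3} \left(-5\right) = - \frac{65}{3}$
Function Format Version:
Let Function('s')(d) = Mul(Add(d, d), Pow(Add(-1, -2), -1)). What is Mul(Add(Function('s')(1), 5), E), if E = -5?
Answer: Rational(-65, 3) ≈ -21.667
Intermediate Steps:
Function('s')(d) = Mul(Rational(-2, 3), d) (Function('s')(d) = Mul(Mul(2, d), Pow(-3, -1)) = Mul(Mul(2, d), Rational(-1, 3)) = Mul(Rational(-2, 3), d))
Mul(Add(Function('s')(1), 5), E) = Mul(Add(Mul(Rational(-2, 3), 1), 5), -5) = Mul(Add(Rational(-2, 3), 5), -5) = Mul(Rational(13, 3), -5) = Rational(-65, 3)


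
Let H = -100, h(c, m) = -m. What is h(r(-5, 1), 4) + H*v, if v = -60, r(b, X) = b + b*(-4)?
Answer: 5996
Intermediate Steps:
r(b, X) = -3*b (r(b, X) = b - 4*b = -3*b)
h(r(-5, 1), 4) + H*v = -1*4 - 100*(-60) = -4 + 6000 = 5996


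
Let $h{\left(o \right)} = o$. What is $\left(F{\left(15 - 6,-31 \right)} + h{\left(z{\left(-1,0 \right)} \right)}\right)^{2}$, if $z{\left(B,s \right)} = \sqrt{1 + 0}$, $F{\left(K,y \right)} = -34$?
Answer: $1089$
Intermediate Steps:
$z{\left(B,s \right)} = 1$ ($z{\left(B,s \right)} = \sqrt{1} = 1$)
$\left(F{\left(15 - 6,-31 \right)} + h{\left(z{\left(-1,0 \right)} \right)}\right)^{2} = \left(-34 + 1\right)^{2} = \left(-33\right)^{2} = 1089$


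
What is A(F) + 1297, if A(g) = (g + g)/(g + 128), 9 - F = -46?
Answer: 237461/183 ≈ 1297.6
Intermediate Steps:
F = 55 (F = 9 - 1*(-46) = 9 + 46 = 55)
A(g) = 2*g/(128 + g) (A(g) = (2*g)/(128 + g) = 2*g/(128 + g))
A(F) + 1297 = 2*55/(128 + 55) + 1297 = 2*55/183 + 1297 = 2*55*(1/183) + 1297 = 110/183 + 1297 = 237461/183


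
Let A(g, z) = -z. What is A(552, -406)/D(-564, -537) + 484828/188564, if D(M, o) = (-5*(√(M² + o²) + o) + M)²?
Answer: 2715035182173703/1055928939514896 + 717605*√67385/3158311882896 ≈ 2.5713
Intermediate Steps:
D(M, o) = (M - 5*o - 5*√(M² + o²))² (D(M, o) = (-5*(o + √(M² + o²)) + M)² = ((-5*o - 5*√(M² + o²)) + M)² = (M - 5*o - 5*√(M² + o²))²)
A(552, -406)/D(-564, -537) + 484828/188564 = (-1*(-406))/((-1*(-564) + 5*(-537) + 5*√((-564)² + (-537)²))²) + 484828/188564 = 406/((564 - 2685 + 5*√(318096 + 288369))²) + 484828*(1/188564) = 406/((564 - 2685 + 5*√606465)²) + 121207/47141 = 406/((564 - 2685 + 5*(3*√67385))²) + 121207/47141 = 406/((564 - 2685 + 15*√67385)²) + 121207/47141 = 406/((-2121 + 15*√67385)²) + 121207/47141 = 406/(-2121 + 15*√67385)² + 121207/47141 = 121207/47141 + 406/(-2121 + 15*√67385)²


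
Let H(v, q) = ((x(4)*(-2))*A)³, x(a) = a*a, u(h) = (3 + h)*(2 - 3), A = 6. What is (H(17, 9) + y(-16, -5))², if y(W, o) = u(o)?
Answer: 50096470228996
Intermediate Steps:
u(h) = -3 - h (u(h) = (3 + h)*(-1) = -3 - h)
y(W, o) = -3 - o
x(a) = a²
H(v, q) = -7077888 (H(v, q) = ((4²*(-2))*6)³ = ((16*(-2))*6)³ = (-32*6)³ = (-192)³ = -7077888)
(H(17, 9) + y(-16, -5))² = (-7077888 + (-3 - 1*(-5)))² = (-7077888 + (-3 + 5))² = (-7077888 + 2)² = (-7077886)² = 50096470228996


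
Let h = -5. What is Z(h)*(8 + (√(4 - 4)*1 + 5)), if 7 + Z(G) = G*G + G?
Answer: 169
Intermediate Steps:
Z(G) = -7 + G + G² (Z(G) = -7 + (G*G + G) = -7 + (G² + G) = -7 + (G + G²) = -7 + G + G²)
Z(h)*(8 + (√(4 - 4)*1 + 5)) = (-7 - 5 + (-5)²)*(8 + (√(4 - 4)*1 + 5)) = (-7 - 5 + 25)*(8 + (√0*1 + 5)) = 13*(8 + (0*1 + 5)) = 13*(8 + (0 + 5)) = 13*(8 + 5) = 13*13 = 169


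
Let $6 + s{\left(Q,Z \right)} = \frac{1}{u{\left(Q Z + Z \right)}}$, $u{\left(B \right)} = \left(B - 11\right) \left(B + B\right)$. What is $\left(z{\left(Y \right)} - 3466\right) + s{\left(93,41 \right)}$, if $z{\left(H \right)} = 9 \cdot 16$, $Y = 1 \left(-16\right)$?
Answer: $- \frac{98581496831}{29621844} \approx -3328.0$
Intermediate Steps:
$Y = -16$
$z{\left(H \right)} = 144$
$u{\left(B \right)} = 2 B \left(-11 + B\right)$ ($u{\left(B \right)} = \left(-11 + B\right) 2 B = 2 B \left(-11 + B\right)$)
$s{\left(Q,Z \right)} = -6 + \frac{1}{2 \left(Z + Q Z\right) \left(-11 + Z + Q Z\right)}$ ($s{\left(Q,Z \right)} = -6 + \frac{1}{2 \left(Q Z + Z\right) \left(-11 + \left(Q Z + Z\right)\right)} = -6 + \frac{1}{2 \left(Z + Q Z\right) \left(-11 + \left(Z + Q Z\right)\right)} = -6 + \frac{1}{2 \left(Z + Q Z\right) \left(-11 + Z + Q Z\right)}$)
$\left(z{\left(Y \right)} - 3466\right) + s{\left(93,41 \right)} = \left(144 - 3466\right) - \left(6 - \frac{1}{2 \left(41 + 93 \cdot 41\right) \left(-11 + 41 + 93 \cdot 41\right)}\right) = -3322 - \left(6 - \frac{1}{2 \left(41 + 3813\right) \left(-11 + 41 + 3813\right)}\right) = -3322 - \left(6 - \frac{1}{2 \cdot 3854 \cdot 3843}\right) = -3322 - \left(6 - \frac{1}{29621844}\right) = -3322 + \left(-6 + \frac{1}{29621844}\right) = -3322 - \frac{177731063}{29621844} = - \frac{98581496831}{29621844}$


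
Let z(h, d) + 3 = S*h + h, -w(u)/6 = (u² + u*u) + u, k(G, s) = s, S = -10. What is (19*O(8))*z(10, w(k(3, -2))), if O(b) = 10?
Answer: -17670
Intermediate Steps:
w(u) = -12*u² - 6*u (w(u) = -6*((u² + u*u) + u) = -6*((u² + u²) + u) = -6*(2*u² + u) = -6*(u + 2*u²) = -12*u² - 6*u)
z(h, d) = -3 - 9*h (z(h, d) = -3 + (-10*h + h) = -3 - 9*h)
(19*O(8))*z(10, w(k(3, -2))) = (19*10)*(-3 - 9*10) = 190*(-3 - 90) = 190*(-93) = -17670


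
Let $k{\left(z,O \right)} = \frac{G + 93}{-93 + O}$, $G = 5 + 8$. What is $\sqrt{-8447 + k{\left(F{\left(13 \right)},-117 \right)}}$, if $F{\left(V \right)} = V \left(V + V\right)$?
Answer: $\frac{2 i \sqrt{23283435}}{105} \approx 91.91 i$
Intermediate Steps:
$G = 13$
$F{\left(V \right)} = 2 V^{2}$ ($F{\left(V \right)} = V 2 V = 2 V^{2}$)
$k{\left(z,O \right)} = \frac{106}{-93 + O}$ ($k{\left(z,O \right)} = \frac{13 + 93}{-93 + O} = \frac{106}{-93 + O}$)
$\sqrt{-8447 + k{\left(F{\left(13 \right)},-117 \right)}} = \sqrt{-8447 + \frac{106}{-93 - 117}} = \sqrt{-8447 + \frac{106}{-210}} = \sqrt{-8447 + 106 \left(- \frac{1}{210}\right)} = \sqrt{-8447 - \frac{53}{105}} = \sqrt{- \frac{886988}{105}} = \frac{2 i \sqrt{23283435}}{105}$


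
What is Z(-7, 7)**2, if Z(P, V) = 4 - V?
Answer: 9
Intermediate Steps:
Z(-7, 7)**2 = (4 - 1*7)**2 = (4 - 7)**2 = (-3)**2 = 9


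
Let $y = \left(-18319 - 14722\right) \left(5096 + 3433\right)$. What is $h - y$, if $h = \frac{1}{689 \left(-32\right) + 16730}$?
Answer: $\frac{1498647972101}{5318} \approx 2.8181 \cdot 10^{8}$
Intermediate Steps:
$y = -281806689$ ($y = \left(-33041\right) 8529 = -281806689$)
$h = - \frac{1}{5318}$ ($h = \frac{1}{-22048 + 16730} = \frac{1}{-5318} = - \frac{1}{5318} \approx -0.00018804$)
$h - y = - \frac{1}{5318} - -281806689 = - \frac{1}{5318} + 281806689 = \frac{1498647972101}{5318}$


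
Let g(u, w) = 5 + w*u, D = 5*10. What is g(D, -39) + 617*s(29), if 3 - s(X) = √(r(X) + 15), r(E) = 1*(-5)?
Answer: -94 - 617*√10 ≈ -2045.1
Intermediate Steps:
r(E) = -5
D = 50
s(X) = 3 - √10 (s(X) = 3 - √(-5 + 15) = 3 - √10)
g(u, w) = 5 + u*w
g(D, -39) + 617*s(29) = (5 + 50*(-39)) + 617*(3 - √10) = (5 - 1950) + (1851 - 617*√10) = -1945 + (1851 - 617*√10) = -94 - 617*√10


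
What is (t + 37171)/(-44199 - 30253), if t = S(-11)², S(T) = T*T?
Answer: -12953/18613 ≈ -0.69591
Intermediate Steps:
S(T) = T²
t = 14641 (t = ((-11)²)² = 121² = 14641)
(t + 37171)/(-44199 - 30253) = (14641 + 37171)/(-44199 - 30253) = 51812/(-74452) = 51812*(-1/74452) = -12953/18613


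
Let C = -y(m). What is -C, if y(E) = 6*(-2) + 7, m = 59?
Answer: -5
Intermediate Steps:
y(E) = -5 (y(E) = -12 + 7 = -5)
C = 5 (C = -1*(-5) = 5)
-C = -1*5 = -5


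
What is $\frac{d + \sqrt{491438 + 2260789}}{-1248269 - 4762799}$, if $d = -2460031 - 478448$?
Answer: $\frac{2938479}{6011068} - \frac{3 \sqrt{305803}}{6011068} \approx 0.48857$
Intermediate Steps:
$d = -2938479$
$\frac{d + \sqrt{491438 + 2260789}}{-1248269 - 4762799} = \frac{-2938479 + \sqrt{491438 + 2260789}}{-1248269 - 4762799} = \frac{-2938479 + \sqrt{2752227}}{-6011068} = \left(-2938479 + 3 \sqrt{305803}\right) \left(- \frac{1}{6011068}\right) = \frac{2938479}{6011068} - \frac{3 \sqrt{305803}}{6011068}$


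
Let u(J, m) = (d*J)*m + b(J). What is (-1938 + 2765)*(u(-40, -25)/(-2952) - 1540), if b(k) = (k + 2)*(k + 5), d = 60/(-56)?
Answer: -13159376995/10332 ≈ -1.2737e+6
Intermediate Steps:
d = -15/14 (d = 60*(-1/56) = -15/14 ≈ -1.0714)
b(k) = (2 + k)*(5 + k)
u(J, m) = 10 + J**2 + 7*J - 15*J*m/14 (u(J, m) = (-15*J/14)*m + (10 + J**2 + 7*J) = -15*J*m/14 + (10 + J**2 + 7*J) = 10 + J**2 + 7*J - 15*J*m/14)
(-1938 + 2765)*(u(-40, -25)/(-2952) - 1540) = (-1938 + 2765)*((10 + (-40)**2 + 7*(-40) - 15/14*(-40)*(-25))/(-2952) - 1540) = 827*((10 + 1600 - 280 - 7500/7)*(-1/2952) - 1540) = 827*((1810/7)*(-1/2952) - 1540) = 827*(-905/10332 - 1540) = 827*(-15912185/10332) = -13159376995/10332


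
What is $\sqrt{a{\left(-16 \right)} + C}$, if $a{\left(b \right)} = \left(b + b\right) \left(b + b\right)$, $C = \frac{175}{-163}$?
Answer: $\frac{\sqrt{27178131}}{163} \approx 31.983$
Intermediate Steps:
$C = - \frac{175}{163}$ ($C = 175 \left(- \frac{1}{163}\right) = - \frac{175}{163} \approx -1.0736$)
$a{\left(b \right)} = 4 b^{2}$ ($a{\left(b \right)} = 2 b 2 b = 4 b^{2}$)
$\sqrt{a{\left(-16 \right)} + C} = \sqrt{4 \left(-16\right)^{2} - \frac{175}{163}} = \sqrt{4 \cdot 256 - \frac{175}{163}} = \sqrt{1024 - \frac{175}{163}} = \sqrt{\frac{166737}{163}} = \frac{\sqrt{27178131}}{163}$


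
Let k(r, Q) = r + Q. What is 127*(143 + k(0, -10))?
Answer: 16891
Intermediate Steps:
k(r, Q) = Q + r
127*(143 + k(0, -10)) = 127*(143 + (-10 + 0)) = 127*(143 - 10) = 127*133 = 16891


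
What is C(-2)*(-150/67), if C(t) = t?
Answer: 300/67 ≈ 4.4776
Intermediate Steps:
C(-2)*(-150/67) = -(-300)/67 = -2*(-150/67) = 300/67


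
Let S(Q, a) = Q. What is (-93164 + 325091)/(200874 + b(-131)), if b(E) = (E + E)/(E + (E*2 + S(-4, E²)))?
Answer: 92075019/79747240 ≈ 1.1546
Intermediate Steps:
b(E) = 2*E/(-4 + 3*E) (b(E) = (E + E)/(E + (E*2 - 4)) = (2*E)/(E + (2*E - 4)) = (2*E)/(E + (-4 + 2*E)) = (2*E)/(-4 + 3*E) = 2*E/(-4 + 3*E))
(-93164 + 325091)/(200874 + b(-131)) = (-93164 + 325091)/(200874 + 2*(-131)/(-4 + 3*(-131))) = 231927/(200874 + 2*(-131)/(-4 - 393)) = 231927/(200874 + 2*(-131)/(-397)) = 231927/(200874 + 2*(-131)*(-1/397)) = 231927/(200874 + 262/397) = 231927/(79747240/397) = 231927*(397/79747240) = 92075019/79747240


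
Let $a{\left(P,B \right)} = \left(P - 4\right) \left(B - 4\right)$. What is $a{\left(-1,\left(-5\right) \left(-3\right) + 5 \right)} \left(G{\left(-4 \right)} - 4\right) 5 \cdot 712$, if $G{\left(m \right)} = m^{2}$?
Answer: $-3417600$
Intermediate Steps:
$a{\left(P,B \right)} = \left(-4 + B\right) \left(-4 + P\right)$ ($a{\left(P,B \right)} = \left(-4 + P\right) \left(-4 + B\right) = \left(-4 + B\right) \left(-4 + P\right)$)
$a{\left(-1,\left(-5\right) \left(-3\right) + 5 \right)} \left(G{\left(-4 \right)} - 4\right) 5 \cdot 712 = \left(16 - 4 \left(\left(-5\right) \left(-3\right) + 5\right) - -4 + \left(\left(-5\right) \left(-3\right) + 5\right) \left(-1\right)\right) \left(\left(-4\right)^{2} - 4\right) 5 \cdot 712 = \left(16 - 4 \left(15 + 5\right) + 4 + \left(15 + 5\right) \left(-1\right)\right) \left(16 - 4\right) 3560 = \left(16 - 80 + 4 + 20 \left(-1\right)\right) 12 \cdot 3560 = \left(16 - 80 + 4 - 20\right) 12 \cdot 3560 = \left(-80\right) 12 \cdot 3560 = \left(-960\right) 3560 = -3417600$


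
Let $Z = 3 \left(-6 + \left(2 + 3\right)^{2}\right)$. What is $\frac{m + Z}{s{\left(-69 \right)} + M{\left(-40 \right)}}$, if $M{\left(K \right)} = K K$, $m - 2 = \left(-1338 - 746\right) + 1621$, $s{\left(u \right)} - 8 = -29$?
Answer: $- \frac{404}{1579} \approx -0.25586$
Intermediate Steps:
$s{\left(u \right)} = -21$ ($s{\left(u \right)} = 8 - 29 = -21$)
$m = -461$ ($m = 2 + \left(\left(-1338 - 746\right) + 1621\right) = 2 + \left(-2084 + 1621\right) = 2 - 463 = -461$)
$M{\left(K \right)} = K^{2}$
$Z = 57$ ($Z = 3 \left(-6 + 5^{2}\right) = 3 \left(-6 + 25\right) = 3 \cdot 19 = 57$)
$\frac{m + Z}{s{\left(-69 \right)} + M{\left(-40 \right)}} = \frac{-461 + 57}{-21 + \left(-40\right)^{2}} = - \frac{404}{-21 + 1600} = - \frac{404}{1579}$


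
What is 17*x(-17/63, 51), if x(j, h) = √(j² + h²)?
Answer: 289*√35722/63 ≈ 867.01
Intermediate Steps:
x(j, h) = √(h² + j²)
17*x(-17/63, 51) = 17*√(51² + (-17/63)²) = 17*√(2601 + (-17*1/63)²) = 17*√(2601 + (-17/63)²) = 17*√(2601 + 289/3969) = 17*√(10323658/3969) = 17*(17*√35722/63) = 289*√35722/63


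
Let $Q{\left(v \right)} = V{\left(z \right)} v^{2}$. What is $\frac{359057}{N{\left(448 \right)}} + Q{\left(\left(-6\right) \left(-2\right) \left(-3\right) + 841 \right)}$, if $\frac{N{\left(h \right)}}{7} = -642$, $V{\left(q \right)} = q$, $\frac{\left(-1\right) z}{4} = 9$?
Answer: $- \frac{104840435657}{4494} \approx -2.3329 \cdot 10^{7}$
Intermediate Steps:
$z = -36$ ($z = \left(-4\right) 9 = -36$)
$N{\left(h \right)} = -4494$ ($N{\left(h \right)} = 7 \left(-642\right) = -4494$)
$Q{\left(v \right)} = - 36 v^{2}$
$\frac{359057}{N{\left(448 \right)}} + Q{\left(\left(-6\right) \left(-2\right) \left(-3\right) + 841 \right)} = \frac{359057}{-4494} - 36 \left(\left(-6\right) \left(-2\right) \left(-3\right) + 841\right)^{2} = 359057 \left(- \frac{1}{4494}\right) - 36 \left(12 \left(-3\right) + 841\right)^{2} = - \frac{359057}{4494} - 36 \left(-36 + 841\right)^{2} = - \frac{359057}{4494} - 36 \cdot 805^{2} = - \frac{359057}{4494} - 23328900 = - \frac{104840435657}{4494}$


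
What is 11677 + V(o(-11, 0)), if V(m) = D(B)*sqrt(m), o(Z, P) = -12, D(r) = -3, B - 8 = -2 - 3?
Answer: 11677 - 6*I*sqrt(3) ≈ 11677.0 - 10.392*I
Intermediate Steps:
B = 3 (B = 8 + (-2 - 3) = 8 - 5 = 3)
V(m) = -3*sqrt(m)
11677 + V(o(-11, 0)) = 11677 - 6*I*sqrt(3)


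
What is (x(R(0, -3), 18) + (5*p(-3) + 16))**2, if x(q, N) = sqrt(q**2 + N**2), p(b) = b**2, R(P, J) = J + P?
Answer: 4054 + 366*sqrt(37) ≈ 6280.3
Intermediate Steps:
x(q, N) = sqrt(N**2 + q**2)
(x(R(0, -3), 18) + (5*p(-3) + 16))**2 = (sqrt(18**2 + (-3 + 0)**2) + (5*(-3)**2 + 16))**2 = (sqrt(324 + (-3)**2) + (5*9 + 16))**2 = (sqrt(324 + 9) + (45 + 16))**2 = (sqrt(333) + 61)**2 = (3*sqrt(37) + 61)**2 = (61 + 3*sqrt(37))**2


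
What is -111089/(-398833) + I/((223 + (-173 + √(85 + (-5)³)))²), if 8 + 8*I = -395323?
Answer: (177742400*√10 + 155484817203*I)/(63813280*(-123*I + 10*√10)) ≈ -18.564 + 4.8443*I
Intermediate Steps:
I = -395331/8 (I = -1 + (⅛)*(-395323) = -1 - 395323/8 = -395331/8 ≈ -49416.)
-111089/(-398833) + I/((223 + (-173 + √(85 + (-5)³)))²) = -111089/(-398833) - 395331/(8*(223 + (-173 + √(85 + (-5)³)))²) = -111089*(-1/398833) - 395331/(8*(223 + (-173 + √(85 - 125)))²) = 111089/398833 - 395331/(8*(223 + (-173 + √(-40)))²) = 111089/398833 - 395331/(8*(223 + (-173 + 2*I*√10))²) = 111089/398833 - 395331/(8*(50 + 2*I*√10)²)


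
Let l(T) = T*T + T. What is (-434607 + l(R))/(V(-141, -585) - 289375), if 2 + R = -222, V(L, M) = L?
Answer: 384655/289516 ≈ 1.3286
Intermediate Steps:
R = -224 (R = -2 - 222 = -224)
l(T) = T + T**2 (l(T) = T**2 + T = T + T**2)
(-434607 + l(R))/(V(-141, -585) - 289375) = (-434607 - 224*(1 - 224))/(-141 - 289375) = (-434607 - 224*(-223))/(-289516) = (-434607 + 49952)*(-1/289516) = -384655*(-1/289516) = 384655/289516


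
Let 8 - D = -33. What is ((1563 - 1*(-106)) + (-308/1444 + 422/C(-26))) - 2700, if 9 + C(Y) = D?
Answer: -5880117/5776 ≈ -1018.0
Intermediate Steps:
D = 41 (D = 8 - 1*(-33) = 8 + 33 = 41)
C(Y) = 32 (C(Y) = -9 + 41 = 32)
((1563 - 1*(-106)) + (-308/1444 + 422/C(-26))) - 2700 = ((1563 - 1*(-106)) + (-308/1444 + 422/32)) - 2700 = ((1563 + 106) + (-308*1/1444 + 422*(1/32))) - 2700 = (1669 + (-77/361 + 211/16)) - 2700 = (1669 + 74939/5776) - 2700 = 9715083/5776 - 2700 = -5880117/5776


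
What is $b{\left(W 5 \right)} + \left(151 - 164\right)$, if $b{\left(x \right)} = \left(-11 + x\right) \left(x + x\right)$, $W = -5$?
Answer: $1787$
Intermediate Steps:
$b{\left(x \right)} = 2 x \left(-11 + x\right)$ ($b{\left(x \right)} = \left(-11 + x\right) 2 x = 2 x \left(-11 + x\right)$)
$b{\left(W 5 \right)} + \left(151 - 164\right) = 2 \left(\left(-5\right) 5\right) \left(-11 - 25\right) + \left(151 - 164\right) = 2 \left(-25\right) \left(-11 - 25\right) - 13 = 2 \left(-25\right) \left(-36\right) - 13 = 1800 - 13 = 1787$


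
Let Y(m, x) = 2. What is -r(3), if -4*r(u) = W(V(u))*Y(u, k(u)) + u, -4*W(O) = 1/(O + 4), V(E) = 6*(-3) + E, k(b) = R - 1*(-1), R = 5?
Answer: 67/88 ≈ 0.76136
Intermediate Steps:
k(b) = 6 (k(b) = 5 - 1*(-1) = 5 + 1 = 6)
V(E) = -18 + E
W(O) = -1/(4*(4 + O)) (W(O) = -1/(4*(O + 4)) = -1/(4*(4 + O)))
r(u) = 1/(2*(-56 + 4*u)) - u/4 (r(u) = -(-1/(16 + 4*(-18 + u))*2 + u)/4 = -(-1/(16 + (-72 + 4*u))*2 + u)/4 = -(-1/(-56 + 4*u)*2 + u)/4 = -(-2/(-56 + 4*u) + u)/4 = -(u - 2/(-56 + 4*u))/4 = 1/(2*(-56 + 4*u)) - u/4)
-r(3) = -(1 - 2*3*(-14 + 3))/(8*(-14 + 3)) = -(1 - 2*3*(-11))/(8*(-11)) = -(-1)*(1 + 66)/(8*11) = -(-1)*67/(8*11) = -1*(-67/88) = 67/88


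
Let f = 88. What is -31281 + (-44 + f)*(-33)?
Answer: -32733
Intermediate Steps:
-31281 + (-44 + f)*(-33) = -31281 + (-44 + 88)*(-33) = -31281 + 44*(-33) = -31281 - 1452 = -32733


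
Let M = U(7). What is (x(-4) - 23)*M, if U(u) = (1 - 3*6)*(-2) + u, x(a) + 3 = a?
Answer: -1230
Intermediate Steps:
x(a) = -3 + a
U(u) = 34 + u (U(u) = (1 - 18)*(-2) + u = -17*(-2) + u = 34 + u)
M = 41 (M = 34 + 7 = 41)
(x(-4) - 23)*M = ((-3 - 4) - 23)*41 = (-7 - 23)*41 = -30*41 = -1230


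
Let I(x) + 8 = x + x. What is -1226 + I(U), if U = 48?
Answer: -1138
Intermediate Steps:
I(x) = -8 + 2*x (I(x) = -8 + (x + x) = -8 + 2*x)
-1226 + I(U) = -1226 + (-8 + 2*48) = -1226 + (-8 + 96) = -1226 + 88 = -1138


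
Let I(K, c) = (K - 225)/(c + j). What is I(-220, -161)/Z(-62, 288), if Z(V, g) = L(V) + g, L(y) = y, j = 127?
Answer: 445/7684 ≈ 0.057913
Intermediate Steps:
Z(V, g) = V + g
I(K, c) = (-225 + K)/(127 + c) (I(K, c) = (K - 225)/(c + 127) = (-225 + K)/(127 + c))
I(-220, -161)/Z(-62, 288) = ((-225 - 220)/(127 - 161))/(-62 + 288) = (-445/(-34))/226 = -1/34*(-445)*(1/226) = (445/34)*(1/226) = 445/7684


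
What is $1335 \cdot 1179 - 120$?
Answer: $1573845$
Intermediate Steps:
$1335 \cdot 1179 - 120 = 1573965 - 120 = 1573845$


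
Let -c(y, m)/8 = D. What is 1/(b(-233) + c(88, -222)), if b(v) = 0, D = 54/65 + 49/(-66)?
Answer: -2145/1516 ≈ -1.4149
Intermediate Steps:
D = 379/4290 (D = 54*(1/65) + 49*(-1/66) = 54/65 - 49/66 = 379/4290 ≈ 0.088345)
c(y, m) = -1516/2145 (c(y, m) = -8*379/4290 = -1516/2145)
1/(b(-233) + c(88, -222)) = 1/(0 - 1516/2145) = 1/(-1516/2145) = -2145/1516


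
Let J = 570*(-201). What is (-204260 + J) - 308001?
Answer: -626831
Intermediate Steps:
J = -114570
(-204260 + J) - 308001 = (-204260 - 114570) - 308001 = -318830 - 308001 = -626831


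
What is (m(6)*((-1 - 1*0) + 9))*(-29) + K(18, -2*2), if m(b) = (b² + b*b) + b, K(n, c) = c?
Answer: -18100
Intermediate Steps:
m(b) = b + 2*b² (m(b) = (b² + b²) + b = 2*b² + b = b + 2*b²)
(m(6)*((-1 - 1*0) + 9))*(-29) + K(18, -2*2) = ((6*(1 + 2*6))*((-1 - 1*0) + 9))*(-29) - 2*2 = ((6*(1 + 12))*((-1 + 0) + 9))*(-29) - 4 = ((6*13)*(-1 + 9))*(-29) - 4 = (78*8)*(-29) - 4 = 624*(-29) - 4 = -18096 - 4 = -18100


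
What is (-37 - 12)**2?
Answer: 2401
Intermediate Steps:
(-37 - 12)**2 = (-49)**2 = 2401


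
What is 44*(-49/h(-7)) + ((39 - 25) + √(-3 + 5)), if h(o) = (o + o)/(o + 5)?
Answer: -294 + √2 ≈ -292.59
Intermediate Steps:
h(o) = 2*o/(5 + o) (h(o) = (2*o)/(5 + o) = 2*o/(5 + o))
44*(-49/h(-7)) + ((39 - 25) + √(-3 + 5)) = 44*(-49/(2*(-7)/(5 - 7))) + ((39 - 25) + √(-3 + 5)) = 44*(-49/(2*(-7)/(-2))) + (14 + √2) = 44*(-49/(2*(-7)*(-½))) + (14 + √2) = 44*(-49/7) + (14 + √2) = 44*(-49*⅐) + (14 + √2) = 44*(-7) + (14 + √2) = -308 + (14 + √2) = -294 + √2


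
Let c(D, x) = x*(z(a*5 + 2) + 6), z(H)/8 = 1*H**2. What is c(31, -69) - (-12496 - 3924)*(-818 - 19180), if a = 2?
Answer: -328447062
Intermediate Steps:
z(H) = 8*H**2 (z(H) = 8*(1*H**2) = 8*H**2)
c(D, x) = 1158*x (c(D, x) = x*(8*(2*5 + 2)**2 + 6) = x*(8*(10 + 2)**2 + 6) = x*(8*12**2 + 6) = x*(8*144 + 6) = x*(1152 + 6) = x*1158 = 1158*x)
c(31, -69) - (-12496 - 3924)*(-818 - 19180) = 1158*(-69) - (-12496 - 3924)*(-818 - 19180) = -79902 - (-16420)*(-19998) = -79902 - 1*328367160 = -79902 - 328367160 = -328447062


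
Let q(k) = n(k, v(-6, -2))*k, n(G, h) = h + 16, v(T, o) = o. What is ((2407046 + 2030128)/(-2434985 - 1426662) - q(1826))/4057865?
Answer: -14103368726/2238577457665 ≈ -0.0063002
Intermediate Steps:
n(G, h) = 16 + h
q(k) = 14*k (q(k) = (16 - 2)*k = 14*k)
((2407046 + 2030128)/(-2434985 - 1426662) - q(1826))/4057865 = ((2407046 + 2030128)/(-2434985 - 1426662) - 14*1826)/4057865 = (4437174/(-3861647) - 1*25564)*(1/4057865) = (4437174*(-1/3861647) - 25564)*(1/4057865) = (-4437174/3861647 - 25564)*(1/4057865) = -98723581082/3861647*1/4057865 = -14103368726/2238577457665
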